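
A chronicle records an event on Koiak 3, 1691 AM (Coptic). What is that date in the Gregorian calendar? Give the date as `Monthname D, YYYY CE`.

December 12, 1974 CE

Julian Day Number of the source date = 2442394.
Converting JDN 2442394 to the Gregorian calendar gives 12 December 1974 CE.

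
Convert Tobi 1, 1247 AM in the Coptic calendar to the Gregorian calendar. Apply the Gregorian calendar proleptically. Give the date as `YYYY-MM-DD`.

1531-01-06

Julian Day Number of the source date = 2280251.
Converting JDN 2280251 to the Gregorian calendar gives 6 January 1531 CE.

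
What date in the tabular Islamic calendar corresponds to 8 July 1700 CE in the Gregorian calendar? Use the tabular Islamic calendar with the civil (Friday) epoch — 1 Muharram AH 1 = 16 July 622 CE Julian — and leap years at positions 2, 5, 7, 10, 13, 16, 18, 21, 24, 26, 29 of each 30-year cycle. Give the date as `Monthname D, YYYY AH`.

Muharram 21, 1112 AH

Julian Day Number of the source date = 2342161.
Converting JDN 2342161 to the tabular Islamic calendar gives 21 Muharram 1112 AH.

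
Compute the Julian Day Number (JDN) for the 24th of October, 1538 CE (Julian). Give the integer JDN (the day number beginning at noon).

Equivalently 3 November 1538 (proleptic Gregorian).
JDN 2299161 is 15 October 1582 CE (Gregorian); the target day is −16052 days from there, so JDN = 2283109.

2283109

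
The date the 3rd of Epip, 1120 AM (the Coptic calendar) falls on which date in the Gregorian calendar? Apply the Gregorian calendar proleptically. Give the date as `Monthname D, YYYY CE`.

July 6, 1404 CE

Both dates share Julian Day Number 2234047; in the Gregorian calendar that is 6 July 1404 CE.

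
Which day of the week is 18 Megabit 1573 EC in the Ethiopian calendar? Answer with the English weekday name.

In the proleptic Gregorian calendar this is 24 March 1581 (JDN 2298591).
2298591 ≡ 1 (mod 7); counting from Monday = 0 gives Tuesday.

Tuesday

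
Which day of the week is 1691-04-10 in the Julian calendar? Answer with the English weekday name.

Friday

In the Gregorian calendar this is 20 April 1691 (JDN 2338795).
Since JDN mod 7 = 4 (0 = Monday), the day is Friday.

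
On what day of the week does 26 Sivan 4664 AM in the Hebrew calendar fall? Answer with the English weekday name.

Tuesday

In the proleptic Gregorian calendar this is 17 June 904 (JDN 2051407).
2051407 ≡ 1 (mod 7); counting from Monday = 0 gives Tuesday.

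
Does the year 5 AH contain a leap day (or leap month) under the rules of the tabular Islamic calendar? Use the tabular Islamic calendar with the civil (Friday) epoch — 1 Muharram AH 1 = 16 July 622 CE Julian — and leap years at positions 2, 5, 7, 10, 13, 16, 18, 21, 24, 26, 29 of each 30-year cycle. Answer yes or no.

Year 5 AH is year 5 of its 30-year cycle; leap positions are 2, 5, 7, 10, 13, 16, 18, 21, 24, 26, 29, so it is a leap year (355 days).

yes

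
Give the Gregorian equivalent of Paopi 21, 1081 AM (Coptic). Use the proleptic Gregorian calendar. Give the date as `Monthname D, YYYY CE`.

Both dates share Julian Day Number 2219550; in the Gregorian calendar that is 26 October 1364 CE.

October 26, 1364 CE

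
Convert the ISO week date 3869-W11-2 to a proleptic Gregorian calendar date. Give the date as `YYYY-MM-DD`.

ISO week 1 of 3869 is the week containing the first Thursday of 3869.
Week 11, day 2 (Tuesday) lands on 3869-03-16.

3869-03-16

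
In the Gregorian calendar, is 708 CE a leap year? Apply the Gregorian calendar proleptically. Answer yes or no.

708 is divisible by 4 and not by 100, so it is a leap year.

yes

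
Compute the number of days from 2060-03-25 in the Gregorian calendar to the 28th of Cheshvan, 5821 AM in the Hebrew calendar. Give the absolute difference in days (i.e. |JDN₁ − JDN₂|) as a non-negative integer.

First date → JDN 2473544; second date → JDN 2473785.
The interval is |2473544 − 2473785| = 241 days.

241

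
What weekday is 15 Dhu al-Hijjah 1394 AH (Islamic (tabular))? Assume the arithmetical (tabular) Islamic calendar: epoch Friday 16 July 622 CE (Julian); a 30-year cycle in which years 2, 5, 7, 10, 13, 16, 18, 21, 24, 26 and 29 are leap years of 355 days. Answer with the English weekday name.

Monday

Equivalently 30 December 1974 Gregorian, JDN 2442412.
Since JDN mod 7 = 0 (0 = Monday), the day is Monday.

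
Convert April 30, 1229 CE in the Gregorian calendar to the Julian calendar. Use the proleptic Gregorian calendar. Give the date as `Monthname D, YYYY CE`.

April 23, 1229 CE

The Julian–Gregorian offset here is 7 days (Julian trailing).
30 April 1229 Gregorian − 7 days → 23 April 1229 Julian.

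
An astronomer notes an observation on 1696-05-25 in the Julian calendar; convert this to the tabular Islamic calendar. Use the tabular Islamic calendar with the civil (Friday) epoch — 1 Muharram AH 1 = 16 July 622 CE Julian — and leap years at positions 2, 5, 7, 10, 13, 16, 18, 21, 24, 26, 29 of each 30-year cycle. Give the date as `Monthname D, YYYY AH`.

The source date corresponds to 4 June 1696 in the Gregorian calendar (JDN 2340667).
That day falls on 3 Dhu al-Qa'dah 1107 AH in the tabular Islamic calendar.

Dhu al-Qa'dah 3, 1107 AH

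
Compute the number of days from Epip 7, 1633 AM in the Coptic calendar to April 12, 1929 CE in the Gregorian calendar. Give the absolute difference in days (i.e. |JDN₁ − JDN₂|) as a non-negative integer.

JDN of the first date = 2421424.
JDN of the second date = 2425714.
|2425714 − 2421424| = 4290.

4290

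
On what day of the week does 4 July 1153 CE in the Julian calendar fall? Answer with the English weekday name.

In the proleptic Gregorian calendar this is 11 July 1153 (JDN 2142376).
Since JDN mod 7 = 5 (0 = Monday), the day is Saturday.

Saturday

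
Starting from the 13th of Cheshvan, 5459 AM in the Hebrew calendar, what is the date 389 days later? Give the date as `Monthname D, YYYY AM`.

Counting 389 days forward from JDN 2341533 reaches JDN 2341922, which is Cheshvan 19, 5460 AM.

Cheshvan 19, 5460 AM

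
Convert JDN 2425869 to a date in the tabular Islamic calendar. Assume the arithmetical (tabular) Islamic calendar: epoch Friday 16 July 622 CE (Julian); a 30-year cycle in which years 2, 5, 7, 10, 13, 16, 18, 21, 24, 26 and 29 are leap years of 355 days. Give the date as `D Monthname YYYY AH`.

9 Rabi' al-Thani 1348 AH

JDN 2425869 is 14 September 1929 in the Gregorian calendar.
In the tabular Islamic calendar that day is 9 Rabi' al-Thani 1348 AH.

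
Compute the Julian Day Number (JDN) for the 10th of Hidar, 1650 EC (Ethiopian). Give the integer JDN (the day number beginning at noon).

Equivalently 16 November 1657 (Gregorian).
JDN 2451545 is 1 January 2000 CE (Gregorian); the target day is −124958 days from there, so JDN = 2326587.

2326587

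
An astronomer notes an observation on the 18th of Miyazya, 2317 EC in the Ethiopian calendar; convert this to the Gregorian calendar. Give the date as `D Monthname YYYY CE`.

Both dates share Julian Day Number 2570367; in the Gregorian calendar that is 29 April 2325 CE.

29 April 2325 CE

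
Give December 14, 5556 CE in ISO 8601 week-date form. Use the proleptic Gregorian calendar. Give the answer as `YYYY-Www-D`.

The weekday is Friday (ISO weekday 5).
That Friday belongs to ISO week 50 of ISO year 5556.

5556-W50-5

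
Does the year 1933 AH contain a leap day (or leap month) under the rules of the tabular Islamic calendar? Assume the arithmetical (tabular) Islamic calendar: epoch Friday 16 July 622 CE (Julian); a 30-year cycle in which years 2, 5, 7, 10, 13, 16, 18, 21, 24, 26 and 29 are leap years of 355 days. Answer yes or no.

Year 1933 AH is year 13 of its 30-year cycle; leap positions are 2, 5, 7, 10, 13, 16, 18, 21, 24, 26, 29, so it is a leap year (355 days).

yes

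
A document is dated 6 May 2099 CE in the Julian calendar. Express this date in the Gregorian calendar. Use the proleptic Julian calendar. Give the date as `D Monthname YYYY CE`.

At this point the Julian calendar is 13 days behind the Gregorian.
6 May 2099 Julian + 13 days → 19 May 2099 Gregorian.

19 May 2099 CE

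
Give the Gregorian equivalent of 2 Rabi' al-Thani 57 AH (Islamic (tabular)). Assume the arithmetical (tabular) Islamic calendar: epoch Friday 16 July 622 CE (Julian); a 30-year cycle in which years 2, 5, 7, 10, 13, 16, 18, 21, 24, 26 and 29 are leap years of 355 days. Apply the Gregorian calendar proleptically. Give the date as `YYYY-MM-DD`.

0677-02-15

Both dates share Julian Day Number 1968375; in the Gregorian calendar that is 15 February 677 CE.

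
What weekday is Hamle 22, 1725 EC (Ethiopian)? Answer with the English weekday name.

Monday

This is JDN 2354233 (27 July 1733 Gregorian).
Since JDN mod 7 = 0 (0 = Monday), the day is Monday.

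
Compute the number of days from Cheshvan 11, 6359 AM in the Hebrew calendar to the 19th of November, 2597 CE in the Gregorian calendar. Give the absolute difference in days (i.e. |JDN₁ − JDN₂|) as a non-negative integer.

347

First date → JDN 2670265; second date → JDN 2669918.
The interval is |2670265 − 2669918| = 347 days.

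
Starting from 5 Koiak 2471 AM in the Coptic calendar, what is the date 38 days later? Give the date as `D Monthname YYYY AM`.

13 Tobi 2471 AM

The starting date is JDN 2727291; 2727291 + 38 = 2727329.
JDN 2727329 corresponds to 13 Tobi 2471 AM.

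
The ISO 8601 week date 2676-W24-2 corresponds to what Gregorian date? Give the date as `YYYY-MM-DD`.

2676-06-13

ISO week 1 of 2676 is the week containing the first Thursday of 2676.
Week 24, day 2 (Tuesday) lands on 2676-06-13.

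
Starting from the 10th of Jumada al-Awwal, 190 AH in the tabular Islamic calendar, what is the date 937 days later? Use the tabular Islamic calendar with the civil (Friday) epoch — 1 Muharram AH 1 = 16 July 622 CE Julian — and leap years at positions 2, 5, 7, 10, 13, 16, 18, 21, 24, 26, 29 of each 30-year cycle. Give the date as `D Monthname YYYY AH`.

2 Muharram 193 AH

Counting 937 days forward from JDN 2015542 reaches JDN 2016479, which is 2 Muharram 193 AH.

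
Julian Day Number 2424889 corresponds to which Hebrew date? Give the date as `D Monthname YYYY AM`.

JDN 2424889 is 8 January 1927 in the Gregorian calendar.
In the Hebrew calendar that day is 5 Shevat 5687 AM.

5 Shevat 5687 AM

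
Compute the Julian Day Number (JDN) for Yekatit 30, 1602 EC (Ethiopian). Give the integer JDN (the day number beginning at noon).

In the Gregorian calendar the same day is 6 March 1610.
JDN 2451545 is 1 January 2000 CE (Gregorian); the target day is −142380 days from there, so JDN = 2309165.

2309165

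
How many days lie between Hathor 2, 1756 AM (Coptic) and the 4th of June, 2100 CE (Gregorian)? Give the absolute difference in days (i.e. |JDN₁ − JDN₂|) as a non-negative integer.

22119

First date → JDN 2466105; second date → JDN 2488224.
The interval is |2466105 − 2488224| = 22119 days.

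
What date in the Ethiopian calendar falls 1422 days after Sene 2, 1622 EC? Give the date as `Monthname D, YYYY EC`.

Miyazya 23, 1626 EC

JDN of Sene 2, 1622 EC = 2316562.
2316562 + 1422 = 2317984.
JDN 2317984 in the Ethiopian calendar is Miyazya 23, 1626 EC.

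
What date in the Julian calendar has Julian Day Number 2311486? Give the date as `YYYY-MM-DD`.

The Gregorian equivalent of JDN 2311486 is 13 July 1616.
In the Julian calendar that day is 1616-07-03.

1616-07-03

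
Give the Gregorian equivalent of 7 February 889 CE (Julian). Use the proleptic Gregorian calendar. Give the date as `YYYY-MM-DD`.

0889-02-11

The Julian–Gregorian offset here is 4 days (Julian trailing).
7 February 889 Julian + 4 days → 11 February 889 Gregorian.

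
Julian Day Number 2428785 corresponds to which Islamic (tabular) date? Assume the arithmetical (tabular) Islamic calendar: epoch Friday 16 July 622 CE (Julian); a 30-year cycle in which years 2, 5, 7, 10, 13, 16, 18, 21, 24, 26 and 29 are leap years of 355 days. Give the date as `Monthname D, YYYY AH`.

JDN 2428785 is 8 September 1937 in the Gregorian calendar.
In the tabular Islamic calendar that day is Rajab 2, 1356 AH.

Rajab 2, 1356 AH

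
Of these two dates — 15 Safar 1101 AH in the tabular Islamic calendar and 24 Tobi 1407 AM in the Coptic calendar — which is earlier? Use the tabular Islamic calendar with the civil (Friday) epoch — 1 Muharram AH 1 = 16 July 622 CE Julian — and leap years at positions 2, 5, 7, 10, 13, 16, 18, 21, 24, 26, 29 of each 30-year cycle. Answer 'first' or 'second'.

first

Converting both to JDN: 2338287 vs 2338714; the smaller is the first.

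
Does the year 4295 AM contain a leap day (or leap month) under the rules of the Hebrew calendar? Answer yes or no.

Hebrew year 4295 is year 1 of its 19-year Metonic cycle; leap years are at positions 3, 6, 8, 11, 14, 17, 19, so it is a common year (12 months).

no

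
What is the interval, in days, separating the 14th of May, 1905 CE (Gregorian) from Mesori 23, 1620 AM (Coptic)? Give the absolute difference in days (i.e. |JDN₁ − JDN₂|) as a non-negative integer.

258

JDN of the first date = 2416980.
JDN of the second date = 2416722.
|2416722 − 2416980| = 258.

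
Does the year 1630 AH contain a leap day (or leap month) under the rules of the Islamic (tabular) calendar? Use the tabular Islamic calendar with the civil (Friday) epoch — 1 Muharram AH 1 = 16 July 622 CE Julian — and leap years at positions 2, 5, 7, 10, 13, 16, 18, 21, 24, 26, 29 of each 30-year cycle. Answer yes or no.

yes

Year 1630 AH is year 10 of its 30-year cycle; leap positions are 2, 5, 7, 10, 13, 16, 18, 21, 24, 26, 29, so it is a leap year (355 days).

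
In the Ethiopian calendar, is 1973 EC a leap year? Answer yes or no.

no

1973 mod 4 = 1; in the Ethiopian calendar a year is leap when year mod 4 = 3, so it is a common year.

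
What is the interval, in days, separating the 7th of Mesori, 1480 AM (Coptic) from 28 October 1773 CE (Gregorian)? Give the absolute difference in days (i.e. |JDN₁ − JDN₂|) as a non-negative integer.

JDN of the first date = 2365571.
JDN of the second date = 2368936.
|2368936 − 2365571| = 3365.

3365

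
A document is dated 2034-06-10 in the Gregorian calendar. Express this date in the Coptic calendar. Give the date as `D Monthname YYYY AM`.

Julian Day Number of the source date = 2464124.
Converting JDN 2464124 to the Coptic calendar gives 3 Paoni 1750 AM.

3 Paoni 1750 AM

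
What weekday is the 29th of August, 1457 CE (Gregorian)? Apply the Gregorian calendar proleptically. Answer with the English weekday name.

Saturday

2253459 ≡ 5 (mod 7); counting from Monday = 0 gives Saturday.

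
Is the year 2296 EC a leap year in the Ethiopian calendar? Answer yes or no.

no

2296 mod 4 = 0; in the Ethiopian calendar a year is leap when year mod 4 = 3, so it is a common year.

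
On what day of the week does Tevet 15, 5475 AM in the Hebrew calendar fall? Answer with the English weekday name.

Friday

This is JDN 2347440 (21 December 1714 Gregorian).
JDN 2347440 mod 7 = 4, and JDN 0 was a Monday, so this is a Friday.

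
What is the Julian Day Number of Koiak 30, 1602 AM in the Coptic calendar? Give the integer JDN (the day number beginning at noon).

Equivalently 7 January 1886 (Gregorian).
JDN 2451545 is 1 January 2000 CE (Gregorian); the target day is −41631 days from there, so JDN = 2409914.

2409914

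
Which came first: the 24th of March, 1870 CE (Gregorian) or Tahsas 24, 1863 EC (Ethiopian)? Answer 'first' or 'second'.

First date → JDN 2404146; second date → JDN 2404429.
JDN 2404146 < JDN 2404429, so the first date is earlier.

first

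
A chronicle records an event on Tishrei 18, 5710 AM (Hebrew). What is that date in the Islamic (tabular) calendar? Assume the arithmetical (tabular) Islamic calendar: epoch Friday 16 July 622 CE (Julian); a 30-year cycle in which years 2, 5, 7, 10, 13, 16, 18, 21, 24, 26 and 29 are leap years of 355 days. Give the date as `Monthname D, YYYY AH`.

Both dates share Julian Day Number 2433201; in the tabular Islamic calendar that is 18 Dhu al-Hijjah 1368 AH.

Dhu al-Hijjah 18, 1368 AH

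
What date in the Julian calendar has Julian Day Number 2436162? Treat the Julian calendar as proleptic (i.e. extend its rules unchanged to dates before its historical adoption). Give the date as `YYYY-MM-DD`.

JDN 2436162 is 19 November 1957 in the Gregorian calendar.
In the Julian calendar that day is 1957-11-06.

1957-11-06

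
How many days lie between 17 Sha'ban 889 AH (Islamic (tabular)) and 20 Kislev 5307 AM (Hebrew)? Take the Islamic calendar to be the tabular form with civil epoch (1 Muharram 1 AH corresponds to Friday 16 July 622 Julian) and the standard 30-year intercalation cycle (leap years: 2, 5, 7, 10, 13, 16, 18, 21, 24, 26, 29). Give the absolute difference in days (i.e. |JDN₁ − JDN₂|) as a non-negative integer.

22711

JDN of the first date = 2263341.
JDN of the second date = 2286052.
|2286052 − 2263341| = 22711.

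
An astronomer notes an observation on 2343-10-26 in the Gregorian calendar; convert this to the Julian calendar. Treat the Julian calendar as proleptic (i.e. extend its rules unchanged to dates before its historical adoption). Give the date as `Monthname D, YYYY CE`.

October 10, 2343 CE

At this point the Julian calendar is 16 days behind the Gregorian.
26 October 2343 Gregorian − 16 days → 10 October 2343 Julian.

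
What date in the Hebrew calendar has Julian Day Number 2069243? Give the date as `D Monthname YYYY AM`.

25 Nisan 4713 AM

JDN 2069243 is 17 April 953 in the proleptic Gregorian calendar.
In the Hebrew calendar that day is 25 Nisan 4713 AM.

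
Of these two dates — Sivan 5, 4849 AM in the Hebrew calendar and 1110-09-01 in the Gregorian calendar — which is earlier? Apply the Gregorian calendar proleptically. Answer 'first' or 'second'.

first

The two dates have Julian Day Numbers 2118952 and 2126722 respectively.
Since 2118952 < 2126722, the first date comes first.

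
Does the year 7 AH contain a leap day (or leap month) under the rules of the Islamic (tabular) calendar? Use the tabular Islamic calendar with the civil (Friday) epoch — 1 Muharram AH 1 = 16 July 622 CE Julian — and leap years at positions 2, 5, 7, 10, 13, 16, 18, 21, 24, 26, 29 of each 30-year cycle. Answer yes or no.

Year 7 AH is year 7 of its 30-year cycle; leap positions are 2, 5, 7, 10, 13, 16, 18, 21, 24, 26, 29, so it is a leap year (355 days).

yes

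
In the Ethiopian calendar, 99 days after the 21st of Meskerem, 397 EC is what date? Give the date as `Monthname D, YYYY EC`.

The starting date is JDN 1868880; 1868880 + 99 = 1868979.
JDN 1868979 corresponds to Tahsas 30, 397 EC.

Tahsas 30, 397 EC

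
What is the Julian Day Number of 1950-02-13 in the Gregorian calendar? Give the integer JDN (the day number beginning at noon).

2433326

JDN 2400001 is 17 November 1858 CE (Gregorian), MJD 0; the target day is +33325 days from there, so JDN = 2433326.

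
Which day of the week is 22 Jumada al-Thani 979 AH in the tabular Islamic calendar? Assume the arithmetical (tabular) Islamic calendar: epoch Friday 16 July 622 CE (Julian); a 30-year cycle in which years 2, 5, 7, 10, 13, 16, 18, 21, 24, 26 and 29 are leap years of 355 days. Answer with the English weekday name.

Sunday

This is JDN 2295180 (21 November 1571 Gregorian).
JDN 2295180 mod 7 = 6, and JDN 0 was a Monday, so this is a Sunday.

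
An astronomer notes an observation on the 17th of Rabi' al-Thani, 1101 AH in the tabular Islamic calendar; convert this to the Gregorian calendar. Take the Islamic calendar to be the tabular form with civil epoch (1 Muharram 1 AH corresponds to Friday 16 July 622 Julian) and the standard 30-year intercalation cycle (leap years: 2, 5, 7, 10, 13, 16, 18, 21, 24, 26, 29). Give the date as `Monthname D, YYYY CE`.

Julian Day Number of the source date = 2338348.
Converting JDN 2338348 to the Gregorian calendar gives 28 January 1690 CE.

January 28, 1690 CE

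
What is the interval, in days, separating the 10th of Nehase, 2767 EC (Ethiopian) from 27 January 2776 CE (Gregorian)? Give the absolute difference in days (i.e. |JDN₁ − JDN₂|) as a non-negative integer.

JDN of the first date = 2734841.
JDN of the second date = 2734999.
|2734999 − 2734841| = 158.

158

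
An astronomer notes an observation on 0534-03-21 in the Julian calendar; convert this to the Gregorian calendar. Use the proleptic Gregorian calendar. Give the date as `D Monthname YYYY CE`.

For dates in this range the Gregorian date is 2 days ahead of the Julian.
21 March 534 Julian + 2 days → 23 March 534 Gregorian.

23 March 534 CE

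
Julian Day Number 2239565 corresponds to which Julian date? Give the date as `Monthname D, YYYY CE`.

JDN 2239565 is 15 August 1419 in the proleptic Gregorian calendar.
In the Julian calendar that day is August 6, 1419 CE.

August 6, 1419 CE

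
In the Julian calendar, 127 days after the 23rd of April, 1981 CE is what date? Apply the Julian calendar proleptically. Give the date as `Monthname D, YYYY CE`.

The starting date is JDN 2444731; 2444731 + 127 = 2444858.
JDN 2444858 corresponds to August 28, 1981 CE.

August 28, 1981 CE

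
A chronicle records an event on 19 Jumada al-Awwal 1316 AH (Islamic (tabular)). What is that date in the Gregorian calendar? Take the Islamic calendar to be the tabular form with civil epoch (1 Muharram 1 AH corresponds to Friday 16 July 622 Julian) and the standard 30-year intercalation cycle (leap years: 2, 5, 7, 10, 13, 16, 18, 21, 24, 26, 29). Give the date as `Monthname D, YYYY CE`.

October 5, 1898 CE

Julian Day Number of the source date = 2414568.
Converting JDN 2414568 to the Gregorian calendar gives 5 October 1898 CE.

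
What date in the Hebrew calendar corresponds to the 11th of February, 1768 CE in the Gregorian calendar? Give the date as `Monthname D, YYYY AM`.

Julian Day Number of the source date = 2366850.
Converting JDN 2366850 to the Hebrew calendar gives 23 Shevat 5528 AM.

Shevat 23, 5528 AM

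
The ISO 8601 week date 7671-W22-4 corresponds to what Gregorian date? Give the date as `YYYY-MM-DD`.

ISO week 1 of 7671 is the week containing the first Thursday of 7671.
Week 22, day 4 (Thursday) lands on 7671-05-28.

7671-05-28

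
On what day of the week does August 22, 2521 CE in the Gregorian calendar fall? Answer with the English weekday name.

Friday

Since JDN mod 7 = 4 (0 = Monday), the day is Friday.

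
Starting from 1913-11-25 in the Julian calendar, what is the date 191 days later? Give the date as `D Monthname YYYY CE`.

4 June 1914 CE

JDN of 1913-11-25 = 2420110.
2420110 + 191 = 2420301.
JDN 2420301 in the Julian calendar is 4 June 1914 CE.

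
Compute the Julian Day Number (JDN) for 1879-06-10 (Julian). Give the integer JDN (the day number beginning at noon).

2407523

Equivalently 22 June 1879 (Gregorian).
JDN 2299161 is 15 October 1582 CE (Gregorian); the target day is +108362 days from there, so JDN = 2407523.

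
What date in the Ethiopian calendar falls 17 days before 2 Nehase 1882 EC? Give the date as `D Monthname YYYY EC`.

JDN of 2 Nehase 1882 EC = 2411587.
2411587 − 17 = 2411570.
JDN 2411570 in the Ethiopian calendar is 15 Hamle 1882 EC.

15 Hamle 1882 EC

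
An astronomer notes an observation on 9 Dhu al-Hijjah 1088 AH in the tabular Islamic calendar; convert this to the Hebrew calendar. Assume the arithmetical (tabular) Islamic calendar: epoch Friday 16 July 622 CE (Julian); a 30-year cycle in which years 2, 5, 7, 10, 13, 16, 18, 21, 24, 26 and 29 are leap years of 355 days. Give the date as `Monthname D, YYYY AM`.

Shevat 10, 5438 AM

Both dates share Julian Day Number 2333970; in the Hebrew calendar that is 10 Shevat 5438 AM.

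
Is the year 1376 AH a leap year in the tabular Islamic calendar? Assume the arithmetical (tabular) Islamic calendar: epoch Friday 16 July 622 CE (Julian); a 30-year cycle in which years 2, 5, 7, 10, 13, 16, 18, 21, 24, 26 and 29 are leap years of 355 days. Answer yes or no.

yes

Year 1376 AH is year 26 of its 30-year cycle; leap positions are 2, 5, 7, 10, 13, 16, 18, 21, 24, 26, 29, so it is a leap year (355 days).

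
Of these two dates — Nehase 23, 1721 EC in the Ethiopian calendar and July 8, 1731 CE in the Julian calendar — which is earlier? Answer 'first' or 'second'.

first

Converting both to JDN: 2352803 vs 2353494; the smaller is the first.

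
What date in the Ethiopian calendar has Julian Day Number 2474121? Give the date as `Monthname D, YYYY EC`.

JDN 2474121 is 23 October 2061 in the Gregorian calendar.
In the Ethiopian calendar that day is Tikimt 13, 2054 EC.

Tikimt 13, 2054 EC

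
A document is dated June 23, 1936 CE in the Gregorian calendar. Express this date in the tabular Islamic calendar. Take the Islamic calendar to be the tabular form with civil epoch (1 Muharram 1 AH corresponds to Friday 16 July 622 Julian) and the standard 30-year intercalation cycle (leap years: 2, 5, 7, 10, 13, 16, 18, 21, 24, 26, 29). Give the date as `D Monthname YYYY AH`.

Both dates share Julian Day Number 2428343; in the tabular Islamic calendar that is 3 Rabi' al-Thani 1355 AH.

3 Rabi' al-Thani 1355 AH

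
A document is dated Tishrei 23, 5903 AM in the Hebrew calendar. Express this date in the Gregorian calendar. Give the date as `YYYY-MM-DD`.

2142-10-12

Julian Day Number of the source date = 2503694.
Converting JDN 2503694 to the Gregorian calendar gives 12 October 2142 CE.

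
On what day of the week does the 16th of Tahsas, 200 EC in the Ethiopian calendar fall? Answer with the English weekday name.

Sunday

Equivalently 13 December 207 Gregorian, JDN 1797011.
JDN 1797011 mod 7 = 6, and JDN 0 was a Monday, so this is a Sunday.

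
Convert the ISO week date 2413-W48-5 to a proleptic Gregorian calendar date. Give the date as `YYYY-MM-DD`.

ISO week 1 of 2413 is the week containing the first Thursday of 2413.
Week 48, day 5 (Friday) lands on 2413-11-29.

2413-11-29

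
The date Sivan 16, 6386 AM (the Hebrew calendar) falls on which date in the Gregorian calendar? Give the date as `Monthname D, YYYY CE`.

Julian Day Number of the source date = 2680340.
Converting JDN 2680340 to the Gregorian calendar gives 3 June 2626 CE.

June 3, 2626 CE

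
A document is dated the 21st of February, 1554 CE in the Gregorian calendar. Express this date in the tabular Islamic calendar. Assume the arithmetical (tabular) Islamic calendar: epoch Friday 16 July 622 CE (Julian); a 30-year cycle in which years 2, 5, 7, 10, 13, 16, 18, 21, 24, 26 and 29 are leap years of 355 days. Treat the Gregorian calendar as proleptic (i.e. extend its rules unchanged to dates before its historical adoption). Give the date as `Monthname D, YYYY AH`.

Both dates share Julian Day Number 2288698; in the tabular Islamic calendar that is 8 Rabi' al-Awwal 961 AH.

Rabi' al-Awwal 8, 961 AH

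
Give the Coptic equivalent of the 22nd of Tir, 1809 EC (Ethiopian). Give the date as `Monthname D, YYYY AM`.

Tobi 22, 1533 AM

Both dates share Julian Day Number 2384734; in the Coptic calendar that is 22 Tobi 1533 AM.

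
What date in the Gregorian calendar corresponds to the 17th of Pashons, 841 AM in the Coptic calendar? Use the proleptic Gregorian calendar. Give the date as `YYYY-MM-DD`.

1125-05-19

Julian Day Number of the source date = 2132096.
Converting JDN 2132096 to the Gregorian calendar gives 19 May 1125 CE.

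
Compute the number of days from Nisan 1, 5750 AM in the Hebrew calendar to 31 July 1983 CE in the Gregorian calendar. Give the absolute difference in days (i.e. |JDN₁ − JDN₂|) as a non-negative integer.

2431

First date → JDN 2447978; second date → JDN 2445547.
The interval is |2447978 − 2445547| = 2431 days.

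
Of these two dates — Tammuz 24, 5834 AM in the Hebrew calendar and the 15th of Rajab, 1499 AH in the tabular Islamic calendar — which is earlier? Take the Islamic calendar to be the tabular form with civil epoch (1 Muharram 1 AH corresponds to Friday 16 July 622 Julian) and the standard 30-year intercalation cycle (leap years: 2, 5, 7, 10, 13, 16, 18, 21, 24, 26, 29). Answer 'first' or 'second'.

first

The two dates have Julian Day Numbers 2478773 and 2479472 respectively.
Since 2478773 < 2479472, the first date comes first.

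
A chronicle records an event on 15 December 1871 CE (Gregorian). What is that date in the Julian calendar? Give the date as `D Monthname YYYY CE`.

At this point the Julian calendar is 12 days behind the Gregorian.
15 December 1871 Gregorian − 12 days → 3 December 1871 Julian.

3 December 1871 CE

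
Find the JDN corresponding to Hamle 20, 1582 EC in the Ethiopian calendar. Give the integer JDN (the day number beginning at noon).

In the Gregorian calendar the same day is 24 July 1590.
JDN 2299161 is 15 October 1582 CE (Gregorian); the target day is +2839 days from there, so JDN = 2302000.

2302000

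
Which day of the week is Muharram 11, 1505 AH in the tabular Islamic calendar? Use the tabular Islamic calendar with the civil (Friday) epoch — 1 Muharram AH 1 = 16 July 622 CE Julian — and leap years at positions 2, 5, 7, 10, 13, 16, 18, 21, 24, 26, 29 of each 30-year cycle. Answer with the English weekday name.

This is JDN 2481417 (14 October 2081 Gregorian).
Since JDN mod 7 = 1 (0 = Monday), the day is Tuesday.

Tuesday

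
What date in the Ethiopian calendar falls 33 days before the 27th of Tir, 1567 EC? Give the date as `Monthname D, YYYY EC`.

The starting date is JDN 2296348; 2296348 − 33 = 2296315.
JDN 2296315 corresponds to Tahsas 24, 1567 EC.

Tahsas 24, 1567 EC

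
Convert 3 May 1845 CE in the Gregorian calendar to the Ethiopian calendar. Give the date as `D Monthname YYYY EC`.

26 Miyazya 1837 EC

Julian Day Number of the source date = 2395055.
Converting JDN 2395055 to the Ethiopian calendar gives 26 Miyazya 1837 EC.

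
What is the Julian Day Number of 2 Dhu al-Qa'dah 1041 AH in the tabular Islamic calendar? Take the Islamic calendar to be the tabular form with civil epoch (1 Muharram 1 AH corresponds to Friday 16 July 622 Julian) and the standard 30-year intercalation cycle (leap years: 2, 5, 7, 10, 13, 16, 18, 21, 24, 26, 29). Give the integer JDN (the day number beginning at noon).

2317277

In the Gregorian calendar the same day is 21 May 1632.
JDN 2299161 is 15 October 1582 CE (Gregorian); the target day is +18116 days from there, so JDN = 2317277.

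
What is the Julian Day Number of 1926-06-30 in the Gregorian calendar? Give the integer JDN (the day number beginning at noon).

2424697

JDN 2299161 is 15 October 1582 CE (Gregorian); the target day is +125536 days from there, so JDN = 2424697.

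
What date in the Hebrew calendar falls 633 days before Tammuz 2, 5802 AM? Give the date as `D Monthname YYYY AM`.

JDN of Tammuz 2, 5802 AM = 2467056.
2467056 − 633 = 2466423.
JDN 2466423 in the Hebrew calendar is 18 Tishrei 5801 AM.

18 Tishrei 5801 AM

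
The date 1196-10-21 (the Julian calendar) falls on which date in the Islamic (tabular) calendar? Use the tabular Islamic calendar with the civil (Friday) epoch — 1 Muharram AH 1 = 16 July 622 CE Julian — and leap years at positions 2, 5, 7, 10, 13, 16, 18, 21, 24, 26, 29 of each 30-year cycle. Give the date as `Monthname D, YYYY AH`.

Julian Day Number of the source date = 2158191.
Converting JDN 2158191 to the tabular Islamic calendar gives 26 Dhu al-Qa'dah 592 AH.

Dhu al-Qa'dah 26, 592 AH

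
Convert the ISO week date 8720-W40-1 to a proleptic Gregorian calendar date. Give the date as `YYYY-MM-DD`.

8720-09-27

ISO week 1 of 8720 is the week containing the first Thursday of 8720.
Week 40, day 1 (Monday) lands on 8720-09-27.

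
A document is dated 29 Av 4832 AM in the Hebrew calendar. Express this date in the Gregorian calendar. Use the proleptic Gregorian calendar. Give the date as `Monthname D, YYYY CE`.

August 21, 1072 CE

Julian Day Number of the source date = 2112833.
Converting JDN 2112833 to the Gregorian calendar gives 21 August 1072 CE.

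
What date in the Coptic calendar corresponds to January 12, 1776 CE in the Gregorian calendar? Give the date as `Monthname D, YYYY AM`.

Julian Day Number of the source date = 2369742.
Converting JDN 2369742 to the Coptic calendar gives 5 Tobi 1492 AM.

Tobi 5, 1492 AM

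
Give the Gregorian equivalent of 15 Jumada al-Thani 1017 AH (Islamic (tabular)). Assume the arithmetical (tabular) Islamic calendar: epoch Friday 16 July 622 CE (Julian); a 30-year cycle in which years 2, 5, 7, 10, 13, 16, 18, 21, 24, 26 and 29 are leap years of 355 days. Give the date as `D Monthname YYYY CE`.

26 September 1608 CE

Both dates share Julian Day Number 2308639; in the Gregorian calendar that is 26 September 1608 CE.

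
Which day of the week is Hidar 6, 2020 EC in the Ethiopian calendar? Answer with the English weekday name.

Tuesday

Equivalently 16 November 2027 Gregorian, JDN 2461726.
JDN 2461726 mod 7 = 1, and JDN 0 was a Monday, so this is a Tuesday.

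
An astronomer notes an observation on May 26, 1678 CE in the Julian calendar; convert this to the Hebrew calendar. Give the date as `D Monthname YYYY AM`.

15 Sivan 5438 AM

Julian Day Number of the source date = 2334093.
Converting JDN 2334093 to the Hebrew calendar gives 15 Sivan 5438 AM.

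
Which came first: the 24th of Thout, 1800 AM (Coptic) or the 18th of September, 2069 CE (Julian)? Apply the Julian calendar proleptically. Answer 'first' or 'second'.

second

First date → JDN 2482138; second date → JDN 2477021.
JDN 2477021 < JDN 2482138, so the second date is earlier.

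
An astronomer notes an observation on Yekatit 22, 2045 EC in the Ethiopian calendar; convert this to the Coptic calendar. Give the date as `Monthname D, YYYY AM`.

Both dates share Julian Day Number 2470963; in the Coptic calendar that is 22 Meshir 1769 AM.

Meshir 22, 1769 AM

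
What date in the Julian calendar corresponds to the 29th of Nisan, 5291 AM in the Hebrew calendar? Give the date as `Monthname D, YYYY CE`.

Both dates share Julian Day Number 2280361; in the Julian calendar that is 16 April 1531 CE.

April 16, 1531 CE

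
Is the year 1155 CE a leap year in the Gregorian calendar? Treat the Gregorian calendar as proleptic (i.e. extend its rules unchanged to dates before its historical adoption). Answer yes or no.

1155 is not divisible by 4, so it is a common year.

no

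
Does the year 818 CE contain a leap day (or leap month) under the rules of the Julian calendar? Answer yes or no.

no

818 mod 4 = 2, so it is a common year in the Julian calendar.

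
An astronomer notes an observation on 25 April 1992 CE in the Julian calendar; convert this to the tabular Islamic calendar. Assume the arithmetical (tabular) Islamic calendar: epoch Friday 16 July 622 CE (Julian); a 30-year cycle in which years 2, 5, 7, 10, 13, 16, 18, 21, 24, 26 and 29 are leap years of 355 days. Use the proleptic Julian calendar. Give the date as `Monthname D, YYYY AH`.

Julian Day Number of the source date = 2448751.
Converting JDN 2448751 to the tabular Islamic calendar gives 6 Dhu al-Qa'dah 1412 AH.

Dhu al-Qa'dah 6, 1412 AH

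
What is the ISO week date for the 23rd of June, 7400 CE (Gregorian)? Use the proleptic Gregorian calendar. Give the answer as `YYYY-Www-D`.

7400-W26-1

The weekday is Monday (ISO weekday 1).
That Monday belongs to ISO week 26 of ISO year 7400.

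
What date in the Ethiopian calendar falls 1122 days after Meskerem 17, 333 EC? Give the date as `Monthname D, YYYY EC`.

Tikimt 13, 336 EC

Counting 1122 days forward from JDN 1845500 reaches JDN 1846622, which is Tikimt 13, 336 EC.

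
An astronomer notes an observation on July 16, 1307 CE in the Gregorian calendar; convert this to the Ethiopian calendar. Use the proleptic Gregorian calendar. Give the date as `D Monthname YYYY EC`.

14 Hamle 1299 EC

Julian Day Number of the source date = 2198628.
Converting JDN 2198628 to the Ethiopian calendar gives 14 Hamle 1299 EC.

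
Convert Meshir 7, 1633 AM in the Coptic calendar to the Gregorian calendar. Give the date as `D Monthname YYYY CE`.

Both dates share Julian Day Number 2421274; in the Gregorian calendar that is 14 February 1917 CE.

14 February 1917 CE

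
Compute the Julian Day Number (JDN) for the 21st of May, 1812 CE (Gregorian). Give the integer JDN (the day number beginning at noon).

2383020

JDN 2451545 is 1 January 2000 CE (Gregorian); the target day is −68525 days from there, so JDN = 2383020.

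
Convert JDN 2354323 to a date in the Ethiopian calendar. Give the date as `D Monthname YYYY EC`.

17 Tikimt 1726 EC

The Gregorian equivalent of JDN 2354323 is 25 October 1733.
In the Ethiopian calendar that day is 17 Tikimt 1726 EC.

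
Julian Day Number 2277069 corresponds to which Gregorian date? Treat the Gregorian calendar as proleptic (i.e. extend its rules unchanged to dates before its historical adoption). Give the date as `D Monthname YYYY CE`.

Counting from JDN 2299161 = 15 Oct 1582 gives an offset of -22092 days.

21 April 1522 CE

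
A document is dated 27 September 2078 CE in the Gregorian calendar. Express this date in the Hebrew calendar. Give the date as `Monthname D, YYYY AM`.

Tishrei 20, 5839 AM

Both dates share Julian Day Number 2480304; in the Hebrew calendar that is 20 Tishrei 5839 AM.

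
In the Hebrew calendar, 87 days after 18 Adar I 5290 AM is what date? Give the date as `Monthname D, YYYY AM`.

Counting 87 days forward from JDN 2279936 reaches JDN 2280023, which is Iyar 16, 5290 AM.

Iyar 16, 5290 AM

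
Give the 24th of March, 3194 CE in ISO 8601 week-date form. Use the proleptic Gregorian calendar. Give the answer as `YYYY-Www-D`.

The weekday is Thursday (ISO weekday 4).
That Thursday belongs to ISO week 12 of ISO year 3194.

3194-W12-4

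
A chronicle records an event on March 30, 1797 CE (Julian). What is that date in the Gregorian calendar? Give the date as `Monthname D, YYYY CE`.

The Julian–Gregorian offset here is 11 days (Julian trailing).
30 March 1797 Julian + 11 days → 10 April 1797 Gregorian.

April 10, 1797 CE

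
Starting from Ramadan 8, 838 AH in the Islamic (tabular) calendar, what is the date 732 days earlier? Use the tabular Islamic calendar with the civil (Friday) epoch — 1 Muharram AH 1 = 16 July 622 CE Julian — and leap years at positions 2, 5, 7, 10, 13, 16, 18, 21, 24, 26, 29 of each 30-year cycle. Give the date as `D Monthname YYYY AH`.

The starting date is JDN 2245288; 2245288 − 732 = 2244556.
JDN 2244556 corresponds to 14 Sha'ban 836 AH.

14 Sha'ban 836 AH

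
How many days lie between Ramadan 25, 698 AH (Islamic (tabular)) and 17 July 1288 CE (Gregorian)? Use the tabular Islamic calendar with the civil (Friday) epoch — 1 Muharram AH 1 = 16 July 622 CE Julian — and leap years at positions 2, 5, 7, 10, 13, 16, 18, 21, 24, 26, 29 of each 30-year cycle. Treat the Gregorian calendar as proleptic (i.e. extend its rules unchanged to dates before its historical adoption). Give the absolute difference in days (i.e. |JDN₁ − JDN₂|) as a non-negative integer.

4003

First date → JDN 2195694; second date → JDN 2191691.
The interval is |2195694 − 2191691| = 4003 days.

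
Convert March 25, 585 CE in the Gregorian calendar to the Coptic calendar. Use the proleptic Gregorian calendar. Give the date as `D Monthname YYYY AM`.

27 Paremhat 301 AM

Julian Day Number of the source date = 1934811.
Converting JDN 1934811 to the Coptic calendar gives 27 Paremhat 301 AM.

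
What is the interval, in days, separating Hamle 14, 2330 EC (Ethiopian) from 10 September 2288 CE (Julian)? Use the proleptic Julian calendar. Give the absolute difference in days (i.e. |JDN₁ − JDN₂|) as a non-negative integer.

First date → JDN 2575201; second date → JDN 2557003.
The interval is |2575201 − 2557003| = 18198 days.

18198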